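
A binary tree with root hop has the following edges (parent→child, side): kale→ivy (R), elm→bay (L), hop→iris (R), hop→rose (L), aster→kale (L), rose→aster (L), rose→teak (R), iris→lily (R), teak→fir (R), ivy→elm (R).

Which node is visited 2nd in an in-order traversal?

In-order visits the left subtree, then the node, then the right subtree.
At hop: go left to rose.
  At rose: go left to aster.
    At aster: go left to kale.
      At kale: no left child.
      Visit kale.
      At kale: go right to ivy.
        At ivy: no left child.
        Visit ivy.
        At ivy: go right to elm.
          At elm: go left to bay.
            bay is a leaf — visit bay.
          Visit elm.
          At elm: no right child.
    Visit aster.
    At aster: no right child.
  Visit rose.
  At rose: go right to teak.
    At teak: no left child.
    Visit teak.
    At teak: go right to fir.
      fir is a leaf — visit fir.
Visit hop.
At hop: go right to iris.
  At iris: no left child.
  Visit iris.
  At iris: go right to lily.
    lily is a leaf — visit lily.
Full in-order sequence: kale, ivy, bay, elm, aster, rose, teak, fir, hop, iris, lily.

ivy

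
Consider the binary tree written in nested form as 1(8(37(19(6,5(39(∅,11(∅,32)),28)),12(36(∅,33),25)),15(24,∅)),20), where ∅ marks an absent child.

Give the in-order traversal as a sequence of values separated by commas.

In-order visits the left subtree, then the node, then the right subtree.
At 1: go left to 8.
  At 8: go left to 37.
    At 37: go left to 19.
      At 19: go left to 6.
        6 is a leaf — visit 6.
      Visit 19.
      At 19: go right to 5.
        At 5: go left to 39.
          At 39: no left child.
          Visit 39.
          At 39: go right to 11.
            At 11: no left child.
            Visit 11.
            At 11: go right to 32.
              32 is a leaf — visit 32.
        Visit 5.
        At 5: go right to 28.
          28 is a leaf — visit 28.
    Visit 37.
    At 37: go right to 12.
      At 12: go left to 36.
        At 36: no left child.
        Visit 36.
        At 36: go right to 33.
          33 is a leaf — visit 33.
      Visit 12.
      At 12: go right to 25.
        25 is a leaf — visit 25.
  Visit 8.
  At 8: go right to 15.
    At 15: go left to 24.
      24 is a leaf — visit 24.
    Visit 15.
    At 15: no right child.
Visit 1.
At 1: go right to 20.
  20 is a leaf — visit 20.

6, 19, 39, 11, 32, 5, 28, 37, 36, 33, 12, 25, 8, 24, 15, 1, 20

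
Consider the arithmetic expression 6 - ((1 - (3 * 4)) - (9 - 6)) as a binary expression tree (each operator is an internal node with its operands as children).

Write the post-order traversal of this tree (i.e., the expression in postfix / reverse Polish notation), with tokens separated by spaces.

Post-order on an expression tree gives postfix notation: for each operator, emit left operand, right operand, then the operator.

6 1 3 4 * - 9 6 - - -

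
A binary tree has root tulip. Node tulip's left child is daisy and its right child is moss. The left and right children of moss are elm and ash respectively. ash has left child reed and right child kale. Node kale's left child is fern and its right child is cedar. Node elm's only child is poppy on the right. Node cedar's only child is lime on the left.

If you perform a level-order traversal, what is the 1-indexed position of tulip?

Level-order visits nodes level by level from the root, left to right within each level.
Level 0: tulip
Level 1: daisy, moss
Level 2: elm, ash
Level 3: poppy, reed, kale
Level 4: fern, cedar
Level 5: lime
Full level-order sequence: tulip, daisy, moss, elm, ash, poppy, reed, kale, fern, cedar, lime.

1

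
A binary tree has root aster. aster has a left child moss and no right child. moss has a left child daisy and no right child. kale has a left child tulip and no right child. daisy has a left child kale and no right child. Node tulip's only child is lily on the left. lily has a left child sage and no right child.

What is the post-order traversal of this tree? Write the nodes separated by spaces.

sage lily tulip kale daisy moss aster

Post-order visits the left subtree, then the right subtree, then the node.
At aster: go left to moss.
  At moss: go left to daisy.
    At daisy: go left to kale.
      At kale: go left to tulip.
        At tulip: go left to lily.
          At lily: go left to sage.
            sage is a leaf — visit sage.
          At lily: no right child.
          Visit lily.
        At tulip: no right child.
        Visit tulip.
      At kale: no right child.
      Visit kale.
    At daisy: no right child.
    Visit daisy.
  At moss: no right child.
  Visit moss.
At aster: no right child.
Visit aster.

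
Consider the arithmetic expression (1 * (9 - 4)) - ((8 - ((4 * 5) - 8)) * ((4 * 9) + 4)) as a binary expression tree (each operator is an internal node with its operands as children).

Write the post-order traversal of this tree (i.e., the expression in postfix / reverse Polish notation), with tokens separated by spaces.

1 9 4 - * 8 4 5 * 8 - - 4 9 * 4 + * -

Post-order on an expression tree gives postfix notation: for each operator, emit left operand, right operand, then the operator.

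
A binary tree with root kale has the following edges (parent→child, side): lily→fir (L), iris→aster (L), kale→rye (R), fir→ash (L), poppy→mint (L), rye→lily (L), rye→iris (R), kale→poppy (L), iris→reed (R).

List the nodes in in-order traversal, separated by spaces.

mint poppy kale ash fir lily rye aster iris reed

In-order visits the left subtree, then the node, then the right subtree.
At kale: go left to poppy.
  At poppy: go left to mint.
    mint is a leaf — visit mint.
  Visit poppy.
  At poppy: no right child.
Visit kale.
At kale: go right to rye.
  At rye: go left to lily.
    At lily: go left to fir.
      At fir: go left to ash.
        ash is a leaf — visit ash.
      Visit fir.
      At fir: no right child.
    Visit lily.
    At lily: no right child.
  Visit rye.
  At rye: go right to iris.
    At iris: go left to aster.
      aster is a leaf — visit aster.
    Visit iris.
    At iris: go right to reed.
      reed is a leaf — visit reed.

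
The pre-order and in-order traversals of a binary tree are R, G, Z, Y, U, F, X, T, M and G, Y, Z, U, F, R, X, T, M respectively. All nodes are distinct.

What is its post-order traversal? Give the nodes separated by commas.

Y, F, U, Z, G, M, T, X, R

The first element of pre-order is the root; it splits in-order into left and right subtrees.
Root R: left subtree has 5 nodes {G, Y, Z, U, F}, right has 3 {X, T, M}.
  Root G: left subtree has 0 nodes { }, right has 4 {Y, Z, U, F}.
    Root Z: left subtree has 1 node {Y}, right has 2 {U, F}.
      Root U: left subtree has 0 nodes { }, right has 1 {F}.
  Root X: left subtree has 0 nodes { }, right has 2 {T, M}.
    Root T: left subtree has 0 nodes { }, right has 1 {M}.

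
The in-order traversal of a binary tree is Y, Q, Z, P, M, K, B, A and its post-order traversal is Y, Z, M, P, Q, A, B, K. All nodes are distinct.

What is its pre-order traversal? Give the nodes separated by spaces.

The last element of post-order is the root; it splits in-order into left and right subtrees.
Root K: left subtree has 5 nodes {Y, Q, Z, P, M}, right has 2 {B, A}.
  Root Q: left subtree has 1 node {Y}, right has 3 {Z, P, M}.
    Root P: left subtree has 1 node {Z}, right has 1 {M}.
  Root B: left subtree has 0 nodes { }, right has 1 {A}.

K Q Y P Z M B A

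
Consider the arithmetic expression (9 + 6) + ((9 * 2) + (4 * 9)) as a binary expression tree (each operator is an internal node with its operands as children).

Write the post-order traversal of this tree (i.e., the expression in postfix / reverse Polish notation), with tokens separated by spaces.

Post-order on an expression tree gives postfix notation: for each operator, emit left operand, right operand, then the operator.

9 6 + 9 2 * 4 9 * + +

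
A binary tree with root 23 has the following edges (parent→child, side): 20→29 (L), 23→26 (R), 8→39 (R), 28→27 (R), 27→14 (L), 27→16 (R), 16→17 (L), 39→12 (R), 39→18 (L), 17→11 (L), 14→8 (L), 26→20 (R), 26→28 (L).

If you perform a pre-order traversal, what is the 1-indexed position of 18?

8

Pre-order visits the node, then its left subtree, then its right subtree.
Visit 23.
At 23: no left child.
At 23: go right to 26.
  Visit 26.
  At 26: go left to 28.
    Visit 28.
    At 28: no left child.
    At 28: go right to 27.
      Visit 27.
      At 27: go left to 14.
        Visit 14.
        At 14: go left to 8.
          Visit 8.
          At 8: no left child.
          At 8: go right to 39.
            Visit 39.
            At 39: go left to 18.
              18 is a leaf — visit 18.
            At 39: go right to 12.
              12 is a leaf — visit 12.
        At 14: no right child.
      At 27: go right to 16.
        Visit 16.
        At 16: go left to 17.
          Visit 17.
          At 17: go left to 11.
            11 is a leaf — visit 11.
          At 17: no right child.
        At 16: no right child.
  At 26: go right to 20.
    Visit 20.
    At 20: go left to 29.
      29 is a leaf — visit 29.
    At 20: no right child.
Full pre-order sequence: 23, 26, 28, 27, 14, 8, 39, 18, 12, 16, 17, 11, 20, 29.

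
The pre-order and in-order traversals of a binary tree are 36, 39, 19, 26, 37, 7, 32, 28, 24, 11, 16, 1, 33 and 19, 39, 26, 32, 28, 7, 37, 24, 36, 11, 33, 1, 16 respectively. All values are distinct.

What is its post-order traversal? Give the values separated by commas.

19, 28, 32, 7, 24, 37, 26, 39, 33, 1, 16, 11, 36

The first element of pre-order is the root; it splits in-order into left and right subtrees.
Root 36: left subtree has 8 nodes {19, 39, 26, 32, 28, 7, 37, 24}, right has 4 {11, 33, 1, 16}.
  Root 39: left subtree has 1 node {19}, right has 6 {26, 32, 28, 7, 37, 24}.
    Root 26: left subtree has 0 nodes { }, right has 5 {32, 28, 7, 37, 24}.
      Root 37: left subtree has 3 nodes {32, 28, 7}, right has 1 {24}.
        Root 7: left subtree has 2 nodes {32, 28}, right has 0 { }.
          Root 32: left subtree has 0 nodes { }, right has 1 {28}.
  Root 11: left subtree has 0 nodes { }, right has 3 {33, 1, 16}.
    Root 16: left subtree has 2 nodes {33, 1}, right has 0 { }.
      Root 1: left subtree has 1 node {33}, right has 0 { }.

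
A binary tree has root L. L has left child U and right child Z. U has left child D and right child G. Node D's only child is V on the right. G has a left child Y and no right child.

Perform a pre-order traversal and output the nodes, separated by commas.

L, U, D, V, G, Y, Z

Pre-order visits the node, then its left subtree, then its right subtree.
Visit L.
At L: go left to U.
  Visit U.
  At U: go left to D.
    Visit D.
    At D: no left child.
    At D: go right to V.
      V is a leaf — visit V.
  At U: go right to G.
    Visit G.
    At G: go left to Y.
      Y is a leaf — visit Y.
    At G: no right child.
At L: go right to Z.
  Z is a leaf — visit Z.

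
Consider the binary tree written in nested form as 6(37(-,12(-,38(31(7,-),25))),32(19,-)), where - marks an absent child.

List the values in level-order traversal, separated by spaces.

Level-order visits nodes level by level from the root, left to right within each level.
Level 0: 6
Level 1: 37, 32
Level 2: 12, 19
Level 3: 38
Level 4: 31, 25
Level 5: 7

6 37 32 12 19 38 31 25 7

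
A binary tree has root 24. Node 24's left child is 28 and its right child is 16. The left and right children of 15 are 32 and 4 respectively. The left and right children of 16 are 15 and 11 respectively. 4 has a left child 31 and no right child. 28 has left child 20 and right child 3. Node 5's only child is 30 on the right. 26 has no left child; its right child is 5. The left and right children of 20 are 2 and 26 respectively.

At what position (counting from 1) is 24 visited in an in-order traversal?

In-order visits the left subtree, then the node, then the right subtree.
At 24: go left to 28.
  At 28: go left to 20.
    At 20: go left to 2.
      2 is a leaf — visit 2.
    Visit 20.
    At 20: go right to 26.
      At 26: no left child.
      Visit 26.
      At 26: go right to 5.
        At 5: no left child.
        Visit 5.
        At 5: go right to 30.
          30 is a leaf — visit 30.
  Visit 28.
  At 28: go right to 3.
    3 is a leaf — visit 3.
Visit 24.
At 24: go right to 16.
  At 16: go left to 15.
    At 15: go left to 32.
      32 is a leaf — visit 32.
    Visit 15.
    At 15: go right to 4.
      At 4: go left to 31.
        31 is a leaf — visit 31.
      Visit 4.
      At 4: no right child.
  Visit 16.
  At 16: go right to 11.
    11 is a leaf — visit 11.
Full in-order sequence: 2, 20, 26, 5, 30, 28, 3, 24, 32, 15, 31, 4, 16, 11.

8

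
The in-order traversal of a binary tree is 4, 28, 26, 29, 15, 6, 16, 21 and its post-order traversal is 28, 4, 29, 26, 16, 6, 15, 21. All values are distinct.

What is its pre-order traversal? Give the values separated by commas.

21, 15, 26, 4, 28, 29, 6, 16

The last element of post-order is the root; it splits in-order into left and right subtrees.
Root 21: left subtree has 7 nodes {4, 28, 26, 29, 15, 6, 16}, right has 0 { }.
  Root 15: left subtree has 4 nodes {4, 28, 26, 29}, right has 2 {6, 16}.
    Root 26: left subtree has 2 nodes {4, 28}, right has 1 {29}.
      Root 4: left subtree has 0 nodes { }, right has 1 {28}.
    Root 6: left subtree has 0 nodes { }, right has 1 {16}.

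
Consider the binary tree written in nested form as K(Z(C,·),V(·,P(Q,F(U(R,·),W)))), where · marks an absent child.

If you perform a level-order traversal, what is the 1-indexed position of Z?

Level-order visits nodes level by level from the root, left to right within each level.
Level 0: K
Level 1: Z, V
Level 2: C, P
Level 3: Q, F
Level 4: U, W
Level 5: R
Full level-order sequence: K, Z, V, C, P, Q, F, U, W, R.

2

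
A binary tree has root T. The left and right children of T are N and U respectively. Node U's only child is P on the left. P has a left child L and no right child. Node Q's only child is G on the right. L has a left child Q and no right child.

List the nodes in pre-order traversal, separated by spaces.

Pre-order visits the node, then its left subtree, then its right subtree.
Visit T.
At T: go left to N.
  N is a leaf — visit N.
At T: go right to U.
  Visit U.
  At U: go left to P.
    Visit P.
    At P: go left to L.
      Visit L.
      At L: go left to Q.
        Visit Q.
        At Q: no left child.
        At Q: go right to G.
          G is a leaf — visit G.
      At L: no right child.
    At P: no right child.
  At U: no right child.

T N U P L Q G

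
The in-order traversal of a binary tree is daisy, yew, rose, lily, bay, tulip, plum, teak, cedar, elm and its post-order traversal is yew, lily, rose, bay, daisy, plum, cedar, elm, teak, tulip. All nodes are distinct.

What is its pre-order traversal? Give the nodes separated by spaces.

The last element of post-order is the root; it splits in-order into left and right subtrees.
Root tulip: left subtree has 5 nodes {daisy, yew, rose, lily, bay}, right has 4 {plum, teak, cedar, elm}.
  Root daisy: left subtree has 0 nodes { }, right has 4 {yew, rose, lily, bay}.
    Root bay: left subtree has 3 nodes {yew, rose, lily}, right has 0 { }.
      Root rose: left subtree has 1 node {yew}, right has 1 {lily}.
  Root teak: left subtree has 1 node {plum}, right has 2 {cedar, elm}.
    Root elm: left subtree has 1 node {cedar}, right has 0 { }.

tulip daisy bay rose yew lily teak plum elm cedar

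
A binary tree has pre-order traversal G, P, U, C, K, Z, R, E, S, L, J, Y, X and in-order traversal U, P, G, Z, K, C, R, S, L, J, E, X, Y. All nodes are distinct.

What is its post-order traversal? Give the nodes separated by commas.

The first element of pre-order is the root; it splits in-order into left and right subtrees.
Root G: left subtree has 2 nodes {U, P}, right has 10 {Z, K, C, R, S, L, J, E, X, Y}.
  Root P: left subtree has 1 node {U}, right has 0 { }.
  Root C: left subtree has 2 nodes {Z, K}, right has 7 {R, S, L, J, E, X, Y}.
    Root K: left subtree has 1 node {Z}, right has 0 { }.
    Root R: left subtree has 0 nodes { }, right has 6 {S, L, J, E, X, Y}.
      Root E: left subtree has 3 nodes {S, L, J}, right has 2 {X, Y}.
        Root S: left subtree has 0 nodes { }, right has 2 {L, J}.
          Root L: left subtree has 0 nodes { }, right has 1 {J}.
        Root Y: left subtree has 1 node {X}, right has 0 { }.

U, P, Z, K, J, L, S, X, Y, E, R, C, G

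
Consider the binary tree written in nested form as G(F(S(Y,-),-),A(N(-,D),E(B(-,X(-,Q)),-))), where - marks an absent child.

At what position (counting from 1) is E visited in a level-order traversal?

Level-order visits nodes level by level from the root, left to right within each level.
Level 0: G
Level 1: F, A
Level 2: S, N, E
Level 3: Y, D, B
Level 4: X
Level 5: Q
Full level-order sequence: G, F, A, S, N, E, Y, D, B, X, Q.

6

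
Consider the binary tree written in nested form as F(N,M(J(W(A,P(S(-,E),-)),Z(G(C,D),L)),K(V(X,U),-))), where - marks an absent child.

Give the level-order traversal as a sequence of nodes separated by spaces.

F N M J K W Z V A P G L X U S C D E

Level-order visits nodes level by level from the root, left to right within each level.
Level 0: F
Level 1: N, M
Level 2: J, K
Level 3: W, Z, V
Level 4: A, P, G, L, X, U
Level 5: S, C, D
Level 6: E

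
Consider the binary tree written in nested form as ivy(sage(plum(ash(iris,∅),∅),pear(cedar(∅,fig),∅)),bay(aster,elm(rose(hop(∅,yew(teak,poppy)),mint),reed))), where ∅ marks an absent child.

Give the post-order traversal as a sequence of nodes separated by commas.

Post-order visits the left subtree, then the right subtree, then the node.
At ivy: go left to sage.
  At sage: go left to plum.
    At plum: go left to ash.
      At ash: go left to iris.
        iris is a leaf — visit iris.
      At ash: no right child.
      Visit ash.
    At plum: no right child.
    Visit plum.
  At sage: go right to pear.
    At pear: go left to cedar.
      At cedar: no left child.
      At cedar: go right to fig.
        fig is a leaf — visit fig.
      Visit cedar.
    At pear: no right child.
    Visit pear.
  Visit sage.
At ivy: go right to bay.
  At bay: go left to aster.
    aster is a leaf — visit aster.
  At bay: go right to elm.
    At elm: go left to rose.
      At rose: go left to hop.
        At hop: no left child.
        At hop: go right to yew.
          At yew: go left to teak.
            teak is a leaf — visit teak.
          At yew: go right to poppy.
            poppy is a leaf — visit poppy.
          Visit yew.
        Visit hop.
      At rose: go right to mint.
        mint is a leaf — visit mint.
      Visit rose.
    At elm: go right to reed.
      reed is a leaf — visit reed.
    Visit elm.
  Visit bay.
Visit ivy.

iris, ash, plum, fig, cedar, pear, sage, aster, teak, poppy, yew, hop, mint, rose, reed, elm, bay, ivy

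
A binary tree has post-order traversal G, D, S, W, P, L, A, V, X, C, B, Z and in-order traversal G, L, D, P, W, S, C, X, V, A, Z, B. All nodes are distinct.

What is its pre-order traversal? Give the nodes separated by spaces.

Z C L G P D W S X V A B

The last element of post-order is the root; it splits in-order into left and right subtrees.
Root Z: left subtree has 10 nodes {G, L, D, P, W, S, C, X, V, A}, right has 1 {B}.
  Root C: left subtree has 6 nodes {G, L, D, P, W, S}, right has 3 {X, V, A}.
    Root L: left subtree has 1 node {G}, right has 4 {D, P, W, S}.
      Root P: left subtree has 1 node {D}, right has 2 {W, S}.
        Root W: left subtree has 0 nodes { }, right has 1 {S}.
    Root X: left subtree has 0 nodes { }, right has 2 {V, A}.
      Root V: left subtree has 0 nodes { }, right has 1 {A}.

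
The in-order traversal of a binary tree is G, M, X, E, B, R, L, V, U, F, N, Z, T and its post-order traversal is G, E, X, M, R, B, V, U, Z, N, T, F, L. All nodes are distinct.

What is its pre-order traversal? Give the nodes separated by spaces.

The last element of post-order is the root; it splits in-order into left and right subtrees.
Root L: left subtree has 6 nodes {G, M, X, E, B, R}, right has 6 {V, U, F, N, Z, T}.
  Root B: left subtree has 4 nodes {G, M, X, E}, right has 1 {R}.
    Root M: left subtree has 1 node {G}, right has 2 {X, E}.
      Root X: left subtree has 0 nodes { }, right has 1 {E}.
  Root F: left subtree has 2 nodes {V, U}, right has 3 {N, Z, T}.
    Root U: left subtree has 1 node {V}, right has 0 { }.
    Root T: left subtree has 2 nodes {N, Z}, right has 0 { }.
      Root N: left subtree has 0 nodes { }, right has 1 {Z}.

L B M G X E R F U V T N Z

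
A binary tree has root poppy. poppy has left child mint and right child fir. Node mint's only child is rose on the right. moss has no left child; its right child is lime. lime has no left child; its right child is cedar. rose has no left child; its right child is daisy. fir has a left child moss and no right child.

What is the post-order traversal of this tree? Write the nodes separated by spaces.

daisy rose mint cedar lime moss fir poppy

Post-order visits the left subtree, then the right subtree, then the node.
At poppy: go left to mint.
  At mint: no left child.
  At mint: go right to rose.
    At rose: no left child.
    At rose: go right to daisy.
      daisy is a leaf — visit daisy.
    Visit rose.
  Visit mint.
At poppy: go right to fir.
  At fir: go left to moss.
    At moss: no left child.
    At moss: go right to lime.
      At lime: no left child.
      At lime: go right to cedar.
        cedar is a leaf — visit cedar.
      Visit lime.
    Visit moss.
  At fir: no right child.
  Visit fir.
Visit poppy.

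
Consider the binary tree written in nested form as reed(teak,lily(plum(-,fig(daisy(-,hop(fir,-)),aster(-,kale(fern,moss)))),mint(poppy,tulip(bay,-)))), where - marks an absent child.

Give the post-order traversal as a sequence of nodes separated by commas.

teak, fir, hop, daisy, fern, moss, kale, aster, fig, plum, poppy, bay, tulip, mint, lily, reed

Post-order visits the left subtree, then the right subtree, then the node.
At reed: go left to teak.
  teak is a leaf — visit teak.
At reed: go right to lily.
  At lily: go left to plum.
    At plum: no left child.
    At plum: go right to fig.
      At fig: go left to daisy.
        At daisy: no left child.
        At daisy: go right to hop.
          At hop: go left to fir.
            fir is a leaf — visit fir.
          At hop: no right child.
          Visit hop.
        Visit daisy.
      At fig: go right to aster.
        At aster: no left child.
        At aster: go right to kale.
          At kale: go left to fern.
            fern is a leaf — visit fern.
          At kale: go right to moss.
            moss is a leaf — visit moss.
          Visit kale.
        Visit aster.
      Visit fig.
    Visit plum.
  At lily: go right to mint.
    At mint: go left to poppy.
      poppy is a leaf — visit poppy.
    At mint: go right to tulip.
      At tulip: go left to bay.
        bay is a leaf — visit bay.
      At tulip: no right child.
      Visit tulip.
    Visit mint.
  Visit lily.
Visit reed.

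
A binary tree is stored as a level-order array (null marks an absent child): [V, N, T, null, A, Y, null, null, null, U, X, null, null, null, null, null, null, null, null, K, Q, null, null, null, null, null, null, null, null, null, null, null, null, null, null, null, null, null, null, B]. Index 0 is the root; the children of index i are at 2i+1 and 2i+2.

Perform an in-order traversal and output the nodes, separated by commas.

In-order visits the left subtree, then the node, then the right subtree.
At V: go left to N.
  At N: no left child.
  Visit N.
  At N: go right to A.
    At A: go left to U.
      At U: go left to K.
        At K: go left to B.
          B is a leaf — visit B.
        Visit K.
        At K: no right child.
      Visit U.
      At U: go right to Q.
        Q is a leaf — visit Q.
    Visit A.
    At A: go right to X.
      X is a leaf — visit X.
Visit V.
At V: go right to T.
  At T: go left to Y.
    Y is a leaf — visit Y.
  Visit T.
  At T: no right child.

N, B, K, U, Q, A, X, V, Y, T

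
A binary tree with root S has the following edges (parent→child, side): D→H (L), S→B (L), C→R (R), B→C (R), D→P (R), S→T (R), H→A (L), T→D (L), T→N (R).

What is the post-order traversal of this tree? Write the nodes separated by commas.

Post-order visits the left subtree, then the right subtree, then the node.
At S: go left to B.
  At B: no left child.
  At B: go right to C.
    At C: no left child.
    At C: go right to R.
      R is a leaf — visit R.
    Visit C.
  Visit B.
At S: go right to T.
  At T: go left to D.
    At D: go left to H.
      At H: go left to A.
        A is a leaf — visit A.
      At H: no right child.
      Visit H.
    At D: go right to P.
      P is a leaf — visit P.
    Visit D.
  At T: go right to N.
    N is a leaf — visit N.
  Visit T.
Visit S.

R, C, B, A, H, P, D, N, T, S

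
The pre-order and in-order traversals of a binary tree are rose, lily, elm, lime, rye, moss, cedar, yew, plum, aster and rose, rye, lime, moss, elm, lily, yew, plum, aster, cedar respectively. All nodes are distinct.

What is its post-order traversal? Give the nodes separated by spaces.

rye moss lime elm aster plum yew cedar lily rose

The first element of pre-order is the root; it splits in-order into left and right subtrees.
Root rose: left subtree has 0 nodes { }, right has 9 {rye, lime, moss, elm, lily, yew, plum, aster, cedar}.
  Root lily: left subtree has 4 nodes {rye, lime, moss, elm}, right has 4 {yew, plum, aster, cedar}.
    Root elm: left subtree has 3 nodes {rye, lime, moss}, right has 0 { }.
      Root lime: left subtree has 1 node {rye}, right has 1 {moss}.
    Root cedar: left subtree has 3 nodes {yew, plum, aster}, right has 0 { }.
      Root yew: left subtree has 0 nodes { }, right has 2 {plum, aster}.
        Root plum: left subtree has 0 nodes { }, right has 1 {aster}.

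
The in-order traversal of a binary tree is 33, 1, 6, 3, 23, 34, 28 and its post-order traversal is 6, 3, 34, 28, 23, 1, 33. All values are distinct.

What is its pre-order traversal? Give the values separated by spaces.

33 1 23 3 6 28 34

The last element of post-order is the root; it splits in-order into left and right subtrees.
Root 33: left subtree has 0 nodes { }, right has 6 {1, 6, 3, 23, 34, 28}.
  Root 1: left subtree has 0 nodes { }, right has 5 {6, 3, 23, 34, 28}.
    Root 23: left subtree has 2 nodes {6, 3}, right has 2 {34, 28}.
      Root 3: left subtree has 1 node {6}, right has 0 { }.
      Root 28: left subtree has 1 node {34}, right has 0 { }.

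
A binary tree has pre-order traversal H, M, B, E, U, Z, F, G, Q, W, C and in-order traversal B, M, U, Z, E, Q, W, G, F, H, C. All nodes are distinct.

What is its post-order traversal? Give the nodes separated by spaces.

The first element of pre-order is the root; it splits in-order into left and right subtrees.
Root H: left subtree has 9 nodes {B, M, U, Z, E, Q, W, G, F}, right has 1 {C}.
  Root M: left subtree has 1 node {B}, right has 7 {U, Z, E, Q, W, G, F}.
    Root E: left subtree has 2 nodes {U, Z}, right has 4 {Q, W, G, F}.
      Root U: left subtree has 0 nodes { }, right has 1 {Z}.
      Root F: left subtree has 3 nodes {Q, W, G}, right has 0 { }.
        Root G: left subtree has 2 nodes {Q, W}, right has 0 { }.
          Root Q: left subtree has 0 nodes { }, right has 1 {W}.

B Z U W Q G F E M C H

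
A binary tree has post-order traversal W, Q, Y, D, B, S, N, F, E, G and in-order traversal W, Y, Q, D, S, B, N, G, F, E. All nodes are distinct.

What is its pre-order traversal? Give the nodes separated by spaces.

G N S D Y W Q B E F

The last element of post-order is the root; it splits in-order into left and right subtrees.
Root G: left subtree has 7 nodes {W, Y, Q, D, S, B, N}, right has 2 {F, E}.
  Root N: left subtree has 6 nodes {W, Y, Q, D, S, B}, right has 0 { }.
    Root S: left subtree has 4 nodes {W, Y, Q, D}, right has 1 {B}.
      Root D: left subtree has 3 nodes {W, Y, Q}, right has 0 { }.
        Root Y: left subtree has 1 node {W}, right has 1 {Q}.
  Root E: left subtree has 1 node {F}, right has 0 { }.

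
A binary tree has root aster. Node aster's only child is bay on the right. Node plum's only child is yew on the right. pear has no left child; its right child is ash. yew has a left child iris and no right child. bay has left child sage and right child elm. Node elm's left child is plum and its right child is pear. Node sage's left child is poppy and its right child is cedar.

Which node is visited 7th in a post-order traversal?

Post-order visits the left subtree, then the right subtree, then the node.
At aster: no left child.
At aster: go right to bay.
  At bay: go left to sage.
    At sage: go left to poppy.
      poppy is a leaf — visit poppy.
    At sage: go right to cedar.
      cedar is a leaf — visit cedar.
    Visit sage.
  At bay: go right to elm.
    At elm: go left to plum.
      At plum: no left child.
      At plum: go right to yew.
        At yew: go left to iris.
          iris is a leaf — visit iris.
        At yew: no right child.
        Visit yew.
      Visit plum.
    At elm: go right to pear.
      At pear: no left child.
      At pear: go right to ash.
        ash is a leaf — visit ash.
      Visit pear.
    Visit elm.
  Visit bay.
Visit aster.
Full post-order sequence: poppy, cedar, sage, iris, yew, plum, ash, pear, elm, bay, aster.

ash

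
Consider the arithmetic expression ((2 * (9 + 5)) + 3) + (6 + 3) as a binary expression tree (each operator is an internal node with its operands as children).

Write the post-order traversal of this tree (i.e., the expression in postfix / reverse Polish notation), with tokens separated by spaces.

2 9 5 + * 3 + 6 3 + +

Post-order on an expression tree gives postfix notation: for each operator, emit left operand, right operand, then the operator.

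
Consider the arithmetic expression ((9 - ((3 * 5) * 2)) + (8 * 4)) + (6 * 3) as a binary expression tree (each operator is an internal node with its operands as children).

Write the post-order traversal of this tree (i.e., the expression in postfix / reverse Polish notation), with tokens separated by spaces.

9 3 5 * 2 * - 8 4 * + 6 3 * +

Post-order on an expression tree gives postfix notation: for each operator, emit left operand, right operand, then the operator.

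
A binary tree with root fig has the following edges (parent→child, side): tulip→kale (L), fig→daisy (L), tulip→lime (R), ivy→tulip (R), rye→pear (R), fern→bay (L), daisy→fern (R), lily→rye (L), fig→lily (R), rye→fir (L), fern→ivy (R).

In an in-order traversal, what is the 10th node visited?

rye

In-order visits the left subtree, then the node, then the right subtree.
At fig: go left to daisy.
  At daisy: no left child.
  Visit daisy.
  At daisy: go right to fern.
    At fern: go left to bay.
      bay is a leaf — visit bay.
    Visit fern.
    At fern: go right to ivy.
      At ivy: no left child.
      Visit ivy.
      At ivy: go right to tulip.
        At tulip: go left to kale.
          kale is a leaf — visit kale.
        Visit tulip.
        At tulip: go right to lime.
          lime is a leaf — visit lime.
Visit fig.
At fig: go right to lily.
  At lily: go left to rye.
    At rye: go left to fir.
      fir is a leaf — visit fir.
    Visit rye.
    At rye: go right to pear.
      pear is a leaf — visit pear.
  Visit lily.
  At lily: no right child.
Full in-order sequence: daisy, bay, fern, ivy, kale, tulip, lime, fig, fir, rye, pear, lily.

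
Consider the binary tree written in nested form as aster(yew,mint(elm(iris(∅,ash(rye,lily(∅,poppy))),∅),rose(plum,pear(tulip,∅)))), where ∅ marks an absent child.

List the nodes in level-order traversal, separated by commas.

aster, yew, mint, elm, rose, iris, plum, pear, ash, tulip, rye, lily, poppy

Level-order visits nodes level by level from the root, left to right within each level.
Level 0: aster
Level 1: yew, mint
Level 2: elm, rose
Level 3: iris, plum, pear
Level 4: ash, tulip
Level 5: rye, lily
Level 6: poppy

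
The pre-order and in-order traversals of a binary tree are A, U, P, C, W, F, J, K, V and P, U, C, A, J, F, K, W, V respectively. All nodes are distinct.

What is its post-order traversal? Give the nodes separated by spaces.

The first element of pre-order is the root; it splits in-order into left and right subtrees.
Root A: left subtree has 3 nodes {P, U, C}, right has 5 {J, F, K, W, V}.
  Root U: left subtree has 1 node {P}, right has 1 {C}.
  Root W: left subtree has 3 nodes {J, F, K}, right has 1 {V}.
    Root F: left subtree has 1 node {J}, right has 1 {K}.

P C U J K F V W A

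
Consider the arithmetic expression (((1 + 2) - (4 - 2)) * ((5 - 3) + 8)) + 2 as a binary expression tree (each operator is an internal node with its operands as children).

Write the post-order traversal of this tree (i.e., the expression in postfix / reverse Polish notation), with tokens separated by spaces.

Post-order on an expression tree gives postfix notation: for each operator, emit left operand, right operand, then the operator.

1 2 + 4 2 - - 5 3 - 8 + * 2 +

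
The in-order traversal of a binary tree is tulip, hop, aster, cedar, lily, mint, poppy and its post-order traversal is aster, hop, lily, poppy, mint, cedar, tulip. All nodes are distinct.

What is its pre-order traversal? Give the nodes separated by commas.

tulip, cedar, hop, aster, mint, lily, poppy

The last element of post-order is the root; it splits in-order into left and right subtrees.
Root tulip: left subtree has 0 nodes { }, right has 6 {hop, aster, cedar, lily, mint, poppy}.
  Root cedar: left subtree has 2 nodes {hop, aster}, right has 3 {lily, mint, poppy}.
    Root hop: left subtree has 0 nodes { }, right has 1 {aster}.
    Root mint: left subtree has 1 node {lily}, right has 1 {poppy}.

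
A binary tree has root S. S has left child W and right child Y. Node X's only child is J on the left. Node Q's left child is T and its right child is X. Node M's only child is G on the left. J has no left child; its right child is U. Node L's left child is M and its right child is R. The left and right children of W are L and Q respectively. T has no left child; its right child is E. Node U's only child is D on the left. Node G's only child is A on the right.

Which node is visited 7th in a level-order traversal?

R

Level-order visits nodes level by level from the root, left to right within each level.
Level 0: S
Level 1: W, Y
Level 2: L, Q
Level 3: M, R, T, X
Level 4: G, E, J
Level 5: A, U
Level 6: D
Full level-order sequence: S, W, Y, L, Q, M, R, T, X, G, E, J, A, U, D.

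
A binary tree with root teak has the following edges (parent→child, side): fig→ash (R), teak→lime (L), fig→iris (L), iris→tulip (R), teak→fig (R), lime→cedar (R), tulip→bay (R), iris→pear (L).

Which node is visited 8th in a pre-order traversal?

bay

Pre-order visits the node, then its left subtree, then its right subtree.
Visit teak.
At teak: go left to lime.
  Visit lime.
  At lime: no left child.
  At lime: go right to cedar.
    cedar is a leaf — visit cedar.
At teak: go right to fig.
  Visit fig.
  At fig: go left to iris.
    Visit iris.
    At iris: go left to pear.
      pear is a leaf — visit pear.
    At iris: go right to tulip.
      Visit tulip.
      At tulip: no left child.
      At tulip: go right to bay.
        bay is a leaf — visit bay.
  At fig: go right to ash.
    ash is a leaf — visit ash.
Full pre-order sequence: teak, lime, cedar, fig, iris, pear, tulip, bay, ash.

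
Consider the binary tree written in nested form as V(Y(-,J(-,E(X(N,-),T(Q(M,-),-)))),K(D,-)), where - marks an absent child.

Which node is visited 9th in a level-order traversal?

Level-order visits nodes level by level from the root, left to right within each level.
Level 0: V
Level 1: Y, K
Level 2: J, D
Level 3: E
Level 4: X, T
Level 5: N, Q
Level 6: M
Full level-order sequence: V, Y, K, J, D, E, X, T, N, Q, M.

N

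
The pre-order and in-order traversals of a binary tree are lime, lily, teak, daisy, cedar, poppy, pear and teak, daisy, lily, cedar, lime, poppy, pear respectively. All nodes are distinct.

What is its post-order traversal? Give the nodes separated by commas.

daisy, teak, cedar, lily, pear, poppy, lime

The first element of pre-order is the root; it splits in-order into left and right subtrees.
Root lime: left subtree has 4 nodes {teak, daisy, lily, cedar}, right has 2 {poppy, pear}.
  Root lily: left subtree has 2 nodes {teak, daisy}, right has 1 {cedar}.
    Root teak: left subtree has 0 nodes { }, right has 1 {daisy}.
  Root poppy: left subtree has 0 nodes { }, right has 1 {pear}.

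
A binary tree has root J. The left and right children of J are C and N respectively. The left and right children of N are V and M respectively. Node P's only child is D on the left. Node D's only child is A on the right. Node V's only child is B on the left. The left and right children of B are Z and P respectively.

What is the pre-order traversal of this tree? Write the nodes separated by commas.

Pre-order visits the node, then its left subtree, then its right subtree.
Visit J.
At J: go left to C.
  C is a leaf — visit C.
At J: go right to N.
  Visit N.
  At N: go left to V.
    Visit V.
    At V: go left to B.
      Visit B.
      At B: go left to Z.
        Z is a leaf — visit Z.
      At B: go right to P.
        Visit P.
        At P: go left to D.
          Visit D.
          At D: no left child.
          At D: go right to A.
            A is a leaf — visit A.
        At P: no right child.
    At V: no right child.
  At N: go right to M.
    M is a leaf — visit M.

J, C, N, V, B, Z, P, D, A, M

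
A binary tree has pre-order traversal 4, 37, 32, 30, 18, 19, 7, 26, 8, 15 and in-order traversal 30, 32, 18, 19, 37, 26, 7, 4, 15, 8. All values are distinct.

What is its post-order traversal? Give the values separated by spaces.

30 19 18 32 26 7 37 15 8 4

The first element of pre-order is the root; it splits in-order into left and right subtrees.
Root 4: left subtree has 7 nodes {30, 32, 18, 19, 37, 26, 7}, right has 2 {15, 8}.
  Root 37: left subtree has 4 nodes {30, 32, 18, 19}, right has 2 {26, 7}.
    Root 32: left subtree has 1 node {30}, right has 2 {18, 19}.
      Root 18: left subtree has 0 nodes { }, right has 1 {19}.
    Root 7: left subtree has 1 node {26}, right has 0 { }.
  Root 8: left subtree has 1 node {15}, right has 0 { }.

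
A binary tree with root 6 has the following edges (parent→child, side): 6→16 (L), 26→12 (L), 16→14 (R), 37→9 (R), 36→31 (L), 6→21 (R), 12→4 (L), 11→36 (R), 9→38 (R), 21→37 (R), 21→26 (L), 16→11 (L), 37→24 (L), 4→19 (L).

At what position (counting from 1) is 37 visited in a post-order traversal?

13

Post-order visits the left subtree, then the right subtree, then the node.
At 6: go left to 16.
  At 16: go left to 11.
    At 11: no left child.
    At 11: go right to 36.
      At 36: go left to 31.
        31 is a leaf — visit 31.
      At 36: no right child.
      Visit 36.
    Visit 11.
  At 16: go right to 14.
    14 is a leaf — visit 14.
  Visit 16.
At 6: go right to 21.
  At 21: go left to 26.
    At 26: go left to 12.
      At 12: go left to 4.
        At 4: go left to 19.
          19 is a leaf — visit 19.
        At 4: no right child.
        Visit 4.
      At 12: no right child.
      Visit 12.
    At 26: no right child.
    Visit 26.
  At 21: go right to 37.
    At 37: go left to 24.
      24 is a leaf — visit 24.
    At 37: go right to 9.
      At 9: no left child.
      At 9: go right to 38.
        38 is a leaf — visit 38.
      Visit 9.
    Visit 37.
  Visit 21.
Visit 6.
Full post-order sequence: 31, 36, 11, 14, 16, 19, 4, 12, 26, 24, 38, 9, 37, 21, 6.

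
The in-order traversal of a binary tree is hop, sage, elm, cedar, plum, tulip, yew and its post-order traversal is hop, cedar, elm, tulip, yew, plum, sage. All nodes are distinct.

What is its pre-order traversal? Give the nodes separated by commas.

sage, hop, plum, elm, cedar, yew, tulip

The last element of post-order is the root; it splits in-order into left and right subtrees.
Root sage: left subtree has 1 node {hop}, right has 5 {elm, cedar, plum, tulip, yew}.
  Root plum: left subtree has 2 nodes {elm, cedar}, right has 2 {tulip, yew}.
    Root elm: left subtree has 0 nodes { }, right has 1 {cedar}.
    Root yew: left subtree has 1 node {tulip}, right has 0 { }.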